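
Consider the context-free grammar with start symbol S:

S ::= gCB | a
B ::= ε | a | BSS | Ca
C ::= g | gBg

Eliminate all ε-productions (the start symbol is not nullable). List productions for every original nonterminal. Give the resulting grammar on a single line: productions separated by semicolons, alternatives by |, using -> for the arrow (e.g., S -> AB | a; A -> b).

S -> a | gC | gCB; B -> a | Ca | SS | BSS; C -> g | gg | gBg

Nullable set: {B}.
S -> gCB: B nullable, giving gC | gCB.
Drop B -> ε.
B -> BSS: B nullable, giving BSS | SS.
C -> gBg: B nullable, giving gBg | gg.
Unchanged (no nullable symbols): S -> a; B -> Ca; B -> a; C -> g.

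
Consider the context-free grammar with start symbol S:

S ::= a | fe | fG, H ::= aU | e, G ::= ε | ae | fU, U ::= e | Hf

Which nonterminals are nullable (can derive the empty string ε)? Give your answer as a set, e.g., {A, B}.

Directly nullable (have an ε-rule): {G}.
Not nullable: H, S, U — each has a terminal in every rule's right-hand side or depends on a non-nullable symbol.

{G}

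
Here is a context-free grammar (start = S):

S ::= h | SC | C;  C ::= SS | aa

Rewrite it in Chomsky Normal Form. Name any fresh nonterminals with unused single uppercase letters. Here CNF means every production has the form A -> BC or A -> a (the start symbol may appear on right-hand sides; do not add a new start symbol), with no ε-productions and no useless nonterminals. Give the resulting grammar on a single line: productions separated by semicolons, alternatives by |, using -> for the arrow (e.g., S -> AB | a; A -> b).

S -> h | AA | SC | SS; A -> a; C -> AA | SS

No ε-productions.
After unit-elimination: S -> h | SC | SS | aa; C -> SS | aa.
TERM: introduce A -> a and substitute in every rule of length ≥2.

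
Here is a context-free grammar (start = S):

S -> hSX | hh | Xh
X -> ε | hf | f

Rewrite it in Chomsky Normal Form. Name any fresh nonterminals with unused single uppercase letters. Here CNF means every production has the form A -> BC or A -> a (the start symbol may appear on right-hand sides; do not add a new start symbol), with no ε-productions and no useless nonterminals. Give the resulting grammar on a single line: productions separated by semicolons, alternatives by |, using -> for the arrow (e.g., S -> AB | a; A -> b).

Nullable: {X}; after ε-elimination: S -> h | Xh | hS | hh | hSX; X -> f | hf.
No unit productions to eliminate.
TERM: introduce B -> f, A -> h and substitute in every rule of length ≥2.
BIN: S -> ASX becomes S -> AC, C -> SX.

S -> h | AA | AC | AS | XA; A -> h; B -> f; C -> SX; X -> f | AB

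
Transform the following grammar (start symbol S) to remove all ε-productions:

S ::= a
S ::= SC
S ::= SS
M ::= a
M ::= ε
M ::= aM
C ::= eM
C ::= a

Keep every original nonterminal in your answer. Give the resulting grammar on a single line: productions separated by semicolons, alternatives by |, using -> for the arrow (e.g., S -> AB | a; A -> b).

S -> a | SC | SS; C -> a | e | eM; M -> a | aM

Nullable set: {M}.
C -> eM: M nullable, giving e | eM.
Drop M -> ε.
M -> aM: M nullable, giving a | aM.
Unchanged (no nullable symbols): S -> SC; S -> SS; S -> a; C -> a; M -> a.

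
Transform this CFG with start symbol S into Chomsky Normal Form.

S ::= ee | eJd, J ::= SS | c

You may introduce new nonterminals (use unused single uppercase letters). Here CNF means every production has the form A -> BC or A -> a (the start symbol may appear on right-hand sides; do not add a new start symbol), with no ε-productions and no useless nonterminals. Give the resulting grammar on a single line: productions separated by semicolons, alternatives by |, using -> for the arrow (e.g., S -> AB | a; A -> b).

No ε-productions.
No unit productions to eliminate.
TERM: introduce B -> d, A -> e and substitute in every rule of length ≥2.
BIN: S -> AJB becomes S -> AC, C -> JB.

S -> AA | AC; A -> e; B -> d; C -> JB; J -> c | SS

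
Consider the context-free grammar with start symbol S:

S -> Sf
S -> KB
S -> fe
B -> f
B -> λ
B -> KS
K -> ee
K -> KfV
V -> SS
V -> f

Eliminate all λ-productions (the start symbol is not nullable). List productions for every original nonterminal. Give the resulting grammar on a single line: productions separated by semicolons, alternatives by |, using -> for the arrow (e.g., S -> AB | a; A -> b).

S -> K | KB | Sf | fe; B -> f | KS; K -> ee | KfV; V -> f | SS

Nullable set: {B}.
S -> KB: B nullable, giving K | KB.
Drop B -> λ.
Unchanged (no nullable symbols): S -> Sf; S -> fe; B -> KS; B -> f; K -> KfV; K -> ee; V -> SS; V -> f.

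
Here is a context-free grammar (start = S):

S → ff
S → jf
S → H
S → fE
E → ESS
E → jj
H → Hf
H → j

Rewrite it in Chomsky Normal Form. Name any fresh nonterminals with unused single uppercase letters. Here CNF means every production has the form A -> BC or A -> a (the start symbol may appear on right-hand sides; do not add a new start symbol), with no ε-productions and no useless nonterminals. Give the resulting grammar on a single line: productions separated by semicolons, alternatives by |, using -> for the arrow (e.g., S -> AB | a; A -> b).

No ε-productions.
After unit-elimination: S -> j | Hf | fE | ff | jf; E -> jj | ESS; H -> j | Hf.
TERM: introduce B -> f, A -> j and substitute in every rule of length ≥2.
BIN: E -> ESS becomes E -> EC, C -> SS.

S -> j | AB | BB | BE | HB; A -> j; B -> f; C -> SS; E -> AA | EC; H -> j | HB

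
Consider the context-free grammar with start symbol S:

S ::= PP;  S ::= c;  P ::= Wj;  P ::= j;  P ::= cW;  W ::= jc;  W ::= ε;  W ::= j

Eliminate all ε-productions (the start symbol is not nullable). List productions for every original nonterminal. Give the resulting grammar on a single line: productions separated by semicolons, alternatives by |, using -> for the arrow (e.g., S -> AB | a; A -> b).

Nullable set: {W}.
P -> Wj: W nullable, giving Wj | j.
P -> cW: W nullable, giving c | cW.
Drop W -> ε.
Unchanged (no nullable symbols): S -> PP; S -> c; P -> j; W -> j; W -> jc.

S -> c | PP; P -> c | j | Wj | cW; W -> j | jc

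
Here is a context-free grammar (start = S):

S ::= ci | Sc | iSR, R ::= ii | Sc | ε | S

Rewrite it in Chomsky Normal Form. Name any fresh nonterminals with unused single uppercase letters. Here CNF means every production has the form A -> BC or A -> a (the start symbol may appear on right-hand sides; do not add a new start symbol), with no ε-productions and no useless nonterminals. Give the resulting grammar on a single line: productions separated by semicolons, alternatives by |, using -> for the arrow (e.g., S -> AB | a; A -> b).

Nullable: {R}; after ε-elimination: S -> Sc | ci | iS | iSR; R -> S | Sc | ii.
After unit-elimination: S -> Sc | ci | iS | iSR; R -> Sc | ci | iS | ii | iSR.
TERM: introduce A -> c, B -> i and substitute in every rule of length ≥2.
BIN: R -> BSR becomes R -> BC, C -> SR; S -> BSR becomes S -> BD, D -> SR.

S -> AB | BD | BS | SA; A -> c; B -> i; C -> SR; D -> SR; R -> AB | BB | BC | BS | SA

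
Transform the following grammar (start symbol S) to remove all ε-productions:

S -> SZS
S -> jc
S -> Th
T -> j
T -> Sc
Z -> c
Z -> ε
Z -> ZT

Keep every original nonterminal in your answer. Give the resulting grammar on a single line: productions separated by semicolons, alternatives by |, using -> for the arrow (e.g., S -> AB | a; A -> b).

Nullable set: {Z}.
S -> SZS: Z nullable, giving SS | SZS.
Drop Z -> ε.
Z -> ZT: Z nullable, giving T | ZT.
Unchanged (no nullable symbols): S -> Th; S -> jc; T -> Sc; T -> j; Z -> c.

S -> SS | Th | jc | SZS; T -> j | Sc; Z -> T | c | ZT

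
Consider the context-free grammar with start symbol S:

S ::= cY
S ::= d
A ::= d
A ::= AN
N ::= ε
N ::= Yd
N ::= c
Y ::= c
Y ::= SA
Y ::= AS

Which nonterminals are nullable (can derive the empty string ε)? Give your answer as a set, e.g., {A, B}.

{N}

Directly nullable (have an ε-rule): {N}.
Not nullable: A, S, Y — each has a terminal in every rule's right-hand side or depends on a non-nullable symbol.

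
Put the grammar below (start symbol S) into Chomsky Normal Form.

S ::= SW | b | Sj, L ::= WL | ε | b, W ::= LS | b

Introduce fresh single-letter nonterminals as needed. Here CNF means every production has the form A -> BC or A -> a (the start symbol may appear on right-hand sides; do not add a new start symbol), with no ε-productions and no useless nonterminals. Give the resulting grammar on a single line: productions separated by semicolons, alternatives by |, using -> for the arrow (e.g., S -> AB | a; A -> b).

S -> b | SA | SW; A -> j; L -> b | LS | SA | SW | WL; W -> b | LS | SA | SW

Nullable: {L}; after ε-elimination: S -> b | SW | Sj; L -> W | b | WL; W -> S | b | LS.
After unit-elimination: S -> b | SW | Sj; L -> b | LS | SW | Sj | WL; W -> b | LS | SW | Sj.
TERM: introduce A -> j and substitute in every rule of length ≥2.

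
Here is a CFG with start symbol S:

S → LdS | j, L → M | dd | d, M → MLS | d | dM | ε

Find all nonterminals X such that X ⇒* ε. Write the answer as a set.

{L, M}

Directly nullable (have an ε-rule): {M}.
L is nullable via L -> M (every symbol on the right is already known nullable).
Not nullable: S — each has a terminal in every rule's right-hand side or depends on a non-nullable symbol.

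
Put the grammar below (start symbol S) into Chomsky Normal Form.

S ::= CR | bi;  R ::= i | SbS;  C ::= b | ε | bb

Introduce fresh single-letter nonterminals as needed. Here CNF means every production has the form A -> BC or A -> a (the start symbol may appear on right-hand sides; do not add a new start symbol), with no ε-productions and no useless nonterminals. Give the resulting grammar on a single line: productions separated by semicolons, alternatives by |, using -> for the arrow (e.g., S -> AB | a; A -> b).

S -> i | AB | CR | SE; A -> b; B -> i; C -> b | AA; D -> AS; E -> AS; R -> i | SD

Nullable: {C}; after ε-elimination: S -> R | CR | bi; C -> b | bb; R -> i | SbS.
After unit-elimination: S -> i | CR | bi | SbS; C -> b | bb; R -> i | SbS.
TERM: introduce A -> b, B -> i and substitute in every rule of length ≥2.
BIN: R -> SAS becomes R -> SD, D -> AS; S -> SAS becomes S -> SE, E -> AS.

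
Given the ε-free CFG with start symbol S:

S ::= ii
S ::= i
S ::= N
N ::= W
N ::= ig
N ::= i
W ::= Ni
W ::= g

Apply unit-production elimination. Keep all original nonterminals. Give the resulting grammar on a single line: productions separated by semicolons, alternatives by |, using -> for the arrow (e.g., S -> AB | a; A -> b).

S -> g | i | Ni | ig | ii; N -> g | i | Ni | ig; W -> g | Ni

Unit productions: N->W, S->N.
Unit pairs (A ⇒* B via units): (N,W), (S,N), (S,W).
S: inherits non-unit rules of {N, S, W} → Ni | g | i | ig | ii.
N: inherits non-unit rules of {N, W} → Ni | g | i | ig.
W: inherits non-unit rules of {W} → Ni | g.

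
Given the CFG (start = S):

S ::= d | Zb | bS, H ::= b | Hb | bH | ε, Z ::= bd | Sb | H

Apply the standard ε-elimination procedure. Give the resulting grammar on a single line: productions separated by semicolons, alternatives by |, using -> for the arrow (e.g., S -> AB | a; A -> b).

Nullable set: {H, Z}.
S -> Zb: Z nullable, giving Zb | b.
Drop H -> ε.
H -> Hb: H nullable, giving Hb | b.
H -> bH: H nullable, giving b | bH.
Z -> H: H nullable, giving H.
Unchanged (no nullable symbols): S -> bS; S -> d; H -> b; Z -> Sb; Z -> bd.

S -> b | d | Zb | bS; H -> b | Hb | bH; Z -> H | Sb | bd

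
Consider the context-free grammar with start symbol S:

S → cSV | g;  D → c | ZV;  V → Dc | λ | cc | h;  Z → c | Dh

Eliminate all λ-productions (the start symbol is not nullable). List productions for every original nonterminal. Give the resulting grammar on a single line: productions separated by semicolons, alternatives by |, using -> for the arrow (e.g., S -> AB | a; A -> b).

S -> g | cS | cSV; D -> Z | c | ZV; V -> h | Dc | cc; Z -> c | Dh

Nullable set: {V}.
S -> cSV: V nullable, giving cS | cSV.
D -> ZV: V nullable, giving Z | ZV.
Drop V -> λ.
Unchanged (no nullable symbols): S -> g; D -> c; V -> Dc; V -> cc; V -> h; Z -> Dh; Z -> c.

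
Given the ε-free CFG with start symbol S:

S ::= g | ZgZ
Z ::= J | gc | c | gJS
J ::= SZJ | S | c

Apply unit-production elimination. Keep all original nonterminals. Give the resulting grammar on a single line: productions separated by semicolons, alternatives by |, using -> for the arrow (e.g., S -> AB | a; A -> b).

Unit productions: J->S, Z->J.
Unit pairs (A ⇒* B via units): (J,S), (Z,J), (Z,S).
S: inherits non-unit rules of {S} → ZgZ | g.
J: inherits non-unit rules of {J, S} → SZJ | ZgZ | c | g.
Z: inherits non-unit rules of {J, S, Z} → SZJ | ZgZ | c | g | gJS | gc.

S -> g | ZgZ; J -> c | g | SZJ | ZgZ; Z -> c | g | gc | SZJ | ZgZ | gJS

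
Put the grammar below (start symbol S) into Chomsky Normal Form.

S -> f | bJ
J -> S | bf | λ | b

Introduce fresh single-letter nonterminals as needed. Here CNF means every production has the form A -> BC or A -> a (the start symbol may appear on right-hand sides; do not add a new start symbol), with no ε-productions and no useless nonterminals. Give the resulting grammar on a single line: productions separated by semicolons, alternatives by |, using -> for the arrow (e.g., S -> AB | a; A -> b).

S -> b | f | AJ; A -> b; B -> f; J -> b | f | AB | AJ

Nullable: {J}; after ε-elimination: S -> b | f | bJ; J -> S | b | bf.
After unit-elimination: S -> b | f | bJ; J -> b | f | bJ | bf.
TERM: introduce A -> b, B -> f and substitute in every rule of length ≥2.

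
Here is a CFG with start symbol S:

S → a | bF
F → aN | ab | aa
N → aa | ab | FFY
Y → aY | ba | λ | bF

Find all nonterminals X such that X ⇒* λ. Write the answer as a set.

{Y}

Directly nullable (have an ε-rule): {Y}.
Not nullable: F, N, S — each has a terminal in every rule's right-hand side or depends on a non-nullable symbol.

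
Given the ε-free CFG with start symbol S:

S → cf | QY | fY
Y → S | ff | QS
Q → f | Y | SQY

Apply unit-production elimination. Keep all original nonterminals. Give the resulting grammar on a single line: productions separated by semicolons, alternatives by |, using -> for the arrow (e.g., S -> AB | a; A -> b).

Unit productions: Q->Y, Y->S.
Unit pairs (A ⇒* B via units): (Q,S), (Q,Y), (Y,S).
S: inherits non-unit rules of {S} → QY | cf | fY.
Q: inherits non-unit rules of {Q, S, Y} → QS | QY | SQY | cf | f | fY | ff.
Y: inherits non-unit rules of {S, Y} → QS | QY | cf | fY | ff.

S -> QY | cf | fY; Q -> f | QS | QY | cf | fY | ff | SQY; Y -> QS | QY | cf | fY | ff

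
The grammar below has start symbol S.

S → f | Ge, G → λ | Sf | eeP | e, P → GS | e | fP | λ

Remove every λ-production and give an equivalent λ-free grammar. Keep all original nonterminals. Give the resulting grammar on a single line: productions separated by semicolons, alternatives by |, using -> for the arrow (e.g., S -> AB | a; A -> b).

Nullable set: {G, P}.
S -> Ge: G nullable, giving Ge | e.
Drop G -> λ.
G -> eeP: P nullable, giving ee | eeP.
Drop P -> λ.
P -> GS: G nullable, giving GS | S.
P -> fP: P nullable, giving f | fP.
Unchanged (no nullable symbols): S -> f; G -> Sf; G -> e; P -> e.

S -> e | f | Ge; G -> e | Sf | ee | eeP; P -> S | e | f | GS | fP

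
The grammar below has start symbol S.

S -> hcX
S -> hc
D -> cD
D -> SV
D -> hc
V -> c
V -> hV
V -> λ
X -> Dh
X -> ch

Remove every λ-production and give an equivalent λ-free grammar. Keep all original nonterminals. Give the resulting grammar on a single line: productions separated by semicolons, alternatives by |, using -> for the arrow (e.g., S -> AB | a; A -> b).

S -> hc | hcX; D -> S | SV | cD | hc; V -> c | h | hV; X -> Dh | ch

Nullable set: {V}.
D -> SV: V nullable, giving S | SV.
Drop V -> λ.
V -> hV: V nullable, giving h | hV.
Unchanged (no nullable symbols): S -> hc; S -> hcX; D -> cD; D -> hc; V -> c; X -> Dh; X -> ch.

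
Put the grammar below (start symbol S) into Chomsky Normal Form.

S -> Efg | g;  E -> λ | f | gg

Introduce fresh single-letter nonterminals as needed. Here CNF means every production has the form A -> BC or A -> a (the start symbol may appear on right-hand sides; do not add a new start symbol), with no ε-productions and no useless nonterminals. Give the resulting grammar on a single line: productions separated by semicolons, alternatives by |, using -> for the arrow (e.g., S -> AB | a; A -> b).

Nullable: {E}; after ε-elimination: S -> g | fg | Efg; E -> f | gg.
No unit productions to eliminate.
TERM: introduce B -> f, A -> g and substitute in every rule of length ≥2.
BIN: S -> EBA becomes S -> EC, C -> BA.

S -> g | BA | EC; A -> g; B -> f; C -> BA; E -> f | AA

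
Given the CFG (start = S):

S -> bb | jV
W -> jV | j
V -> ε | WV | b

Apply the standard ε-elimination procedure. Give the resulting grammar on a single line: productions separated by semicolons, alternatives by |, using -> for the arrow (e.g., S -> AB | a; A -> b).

S -> j | bb | jV; V -> W | b | WV; W -> j | jV

Nullable set: {V}.
S -> jV: V nullable, giving j | jV.
Drop V -> ε.
V -> WV: V nullable, giving W | WV.
W -> jV: V nullable, giving j | jV.
Unchanged (no nullable symbols): S -> bb; V -> b; W -> j.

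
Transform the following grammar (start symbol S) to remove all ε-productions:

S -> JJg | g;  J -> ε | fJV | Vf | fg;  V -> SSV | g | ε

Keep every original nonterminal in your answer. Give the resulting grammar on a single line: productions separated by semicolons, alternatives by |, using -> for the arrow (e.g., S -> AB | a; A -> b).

Nullable set: {J, V}.
S -> JJg: J, J nullable, giving JJg | Jg | g.
Drop J -> ε.
J -> Vf: V nullable, giving Vf | f.
J -> fJV: J, V nullable, giving f | fJ | fJV | fV.
Drop V -> ε.
V -> SSV: V nullable, giving SS | SSV.
Unchanged (no nullable symbols): S -> g; J -> fg; V -> g.

S -> g | Jg | JJg; J -> f | Vf | fJ | fV | fg | fJV; V -> g | SS | SSV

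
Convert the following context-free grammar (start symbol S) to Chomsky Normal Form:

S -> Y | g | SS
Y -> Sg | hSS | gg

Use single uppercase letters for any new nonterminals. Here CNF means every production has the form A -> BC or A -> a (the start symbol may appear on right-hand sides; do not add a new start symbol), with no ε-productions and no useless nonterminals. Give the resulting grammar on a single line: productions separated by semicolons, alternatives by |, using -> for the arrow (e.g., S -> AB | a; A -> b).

S -> g | AA | BC | SA | SS; A -> g; B -> h; C -> SS

No ε-productions.
After unit-elimination: S -> g | SS | Sg | gg | hSS; Y -> Sg | gg | hSS.
TERM: introduce A -> g, B -> h and substitute in every rule of length ≥2.
BIN: S -> BSS becomes S -> BC, C -> SS; Y -> BSS becomes Y -> BD, D -> SS.
Drop unreachable/unproductive: Y.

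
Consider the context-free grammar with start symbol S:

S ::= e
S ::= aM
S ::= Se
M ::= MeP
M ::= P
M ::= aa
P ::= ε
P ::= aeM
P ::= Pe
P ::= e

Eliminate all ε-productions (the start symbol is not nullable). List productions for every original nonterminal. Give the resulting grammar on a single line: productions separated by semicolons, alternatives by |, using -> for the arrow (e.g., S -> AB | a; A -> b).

Nullable set: {M, P}.
S -> aM: M nullable, giving a | aM.
M -> MeP: M, P nullable, giving Me | MeP | e | eP.
M -> P: P nullable, giving P.
Drop P -> ε.
P -> Pe: P nullable, giving Pe | e.
P -> aeM: M nullable, giving ae | aeM.
Unchanged (no nullable symbols): S -> Se; S -> e; M -> aa; P -> e.

S -> a | e | Se | aM; M -> P | e | Me | aa | eP | MeP; P -> e | Pe | ae | aeM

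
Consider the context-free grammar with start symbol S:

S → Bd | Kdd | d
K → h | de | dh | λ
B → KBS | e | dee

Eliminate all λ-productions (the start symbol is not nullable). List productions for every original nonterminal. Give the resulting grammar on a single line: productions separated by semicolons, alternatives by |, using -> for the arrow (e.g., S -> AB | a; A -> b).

S -> d | Bd | dd | Kdd; B -> e | BS | KBS | dee; K -> h | de | dh

Nullable set: {K}.
S -> Kdd: K nullable, giving Kdd | dd.
B -> KBS: K nullable, giving BS | KBS.
Drop K -> λ.
Unchanged (no nullable symbols): S -> Bd; S -> d; B -> dee; B -> e; K -> de; K -> dh; K -> h.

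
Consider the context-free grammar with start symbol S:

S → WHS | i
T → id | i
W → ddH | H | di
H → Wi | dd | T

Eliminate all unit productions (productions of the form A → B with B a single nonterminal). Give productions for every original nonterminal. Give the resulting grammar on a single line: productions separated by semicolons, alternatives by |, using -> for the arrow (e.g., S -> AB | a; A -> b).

Unit productions: H->T, W->H.
Unit pairs (A ⇒* B via units): (H,T), (W,H), (W,T).
S: inherits non-unit rules of {S} → WHS | i.
H: inherits non-unit rules of {H, T} → Wi | dd | i | id.
T: inherits non-unit rules of {T} → i | id.
W: inherits non-unit rules of {H, T, W} → Wi | dd | ddH | di | i | id.

S -> i | WHS; H -> i | Wi | dd | id; T -> i | id; W -> i | Wi | dd | di | id | ddH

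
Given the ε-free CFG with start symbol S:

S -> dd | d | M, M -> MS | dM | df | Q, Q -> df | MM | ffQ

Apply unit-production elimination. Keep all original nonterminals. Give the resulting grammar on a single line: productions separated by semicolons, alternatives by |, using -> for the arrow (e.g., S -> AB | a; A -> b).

Unit productions: M->Q, S->M.
Unit pairs (A ⇒* B via units): (M,Q), (S,M), (S,Q).
S: inherits non-unit rules of {M, Q, S} → MM | MS | d | dM | dd | df | ffQ.
M: inherits non-unit rules of {M, Q} → MM | MS | dM | df | ffQ.
Q: inherits non-unit rules of {Q} → MM | df | ffQ.

S -> d | MM | MS | dM | dd | df | ffQ; M -> MM | MS | dM | df | ffQ; Q -> MM | df | ffQ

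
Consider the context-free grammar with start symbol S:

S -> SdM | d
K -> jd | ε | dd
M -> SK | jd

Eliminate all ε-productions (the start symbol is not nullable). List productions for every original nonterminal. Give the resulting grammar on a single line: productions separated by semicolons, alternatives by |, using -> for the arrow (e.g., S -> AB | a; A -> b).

S -> d | SdM; K -> dd | jd; M -> S | SK | jd

Nullable set: {K}.
Drop K -> ε.
M -> SK: K nullable, giving S | SK.
Unchanged (no nullable symbols): S -> SdM; S -> d; K -> dd; K -> jd; M -> jd.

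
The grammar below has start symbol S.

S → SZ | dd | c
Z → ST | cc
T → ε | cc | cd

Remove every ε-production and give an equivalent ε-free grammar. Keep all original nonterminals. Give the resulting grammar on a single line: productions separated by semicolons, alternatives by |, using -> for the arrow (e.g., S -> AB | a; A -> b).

S -> c | SZ | dd; T -> cc | cd; Z -> S | ST | cc

Nullable set: {T}.
Drop T -> ε.
Z -> ST: T nullable, giving S | ST.
Unchanged (no nullable symbols): S -> SZ; S -> c; S -> dd; T -> cc; T -> cd; Z -> cc.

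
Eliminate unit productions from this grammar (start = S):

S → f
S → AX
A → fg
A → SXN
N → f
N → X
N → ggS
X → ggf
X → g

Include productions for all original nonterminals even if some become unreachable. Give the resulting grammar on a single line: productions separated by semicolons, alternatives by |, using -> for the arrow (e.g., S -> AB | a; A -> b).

S -> f | AX; A -> fg | SXN; N -> f | g | ggS | ggf; X -> g | ggf

Unit productions: N->X.
Unit pairs (A ⇒* B via units): (N,X).
S: inherits non-unit rules of {S} → AX | f.
A: inherits non-unit rules of {A} → SXN | fg.
N: inherits non-unit rules of {N, X} → f | g | ggS | ggf.
X: inherits non-unit rules of {X} → g | ggf.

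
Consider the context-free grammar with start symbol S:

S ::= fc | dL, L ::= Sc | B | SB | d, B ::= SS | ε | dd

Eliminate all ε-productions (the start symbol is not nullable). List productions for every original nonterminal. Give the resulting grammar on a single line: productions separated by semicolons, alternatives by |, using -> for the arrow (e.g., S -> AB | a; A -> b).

Nullable set: {B, L}.
S -> dL: L nullable, giving d | dL.
Drop B -> ε.
L -> B: B nullable, giving B.
L -> SB: B nullable, giving S | SB.
Unchanged (no nullable symbols): S -> fc; B -> SS; B -> dd; L -> Sc; L -> d.

S -> d | dL | fc; B -> SS | dd; L -> B | S | d | SB | Sc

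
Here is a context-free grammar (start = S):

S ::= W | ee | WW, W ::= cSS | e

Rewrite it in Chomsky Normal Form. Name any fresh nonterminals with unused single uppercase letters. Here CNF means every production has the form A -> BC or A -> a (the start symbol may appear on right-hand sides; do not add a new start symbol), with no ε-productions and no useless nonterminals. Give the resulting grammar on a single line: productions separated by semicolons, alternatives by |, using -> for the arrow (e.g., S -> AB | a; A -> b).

No ε-productions.
After unit-elimination: S -> e | WW | ee | cSS; W -> e | cSS.
TERM: introduce A -> c, B -> e and substitute in every rule of length ≥2.
BIN: S -> ASS becomes S -> AC, C -> SS; W -> ASS becomes W -> AD, D -> SS.

S -> e | AC | BB | WW; A -> c; B -> e; C -> SS; D -> SS; W -> e | AD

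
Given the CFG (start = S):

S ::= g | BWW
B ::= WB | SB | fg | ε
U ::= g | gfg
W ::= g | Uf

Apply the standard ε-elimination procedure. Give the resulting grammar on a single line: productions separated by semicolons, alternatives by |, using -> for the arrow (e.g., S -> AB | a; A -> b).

S -> g | WW | BWW; B -> S | W | SB | WB | fg; U -> g | gfg; W -> g | Uf

Nullable set: {B}.
S -> BWW: B nullable, giving BWW | WW.
Drop B -> ε.
B -> SB: B nullable, giving S | SB.
B -> WB: B nullable, giving W | WB.
Unchanged (no nullable symbols): S -> g; B -> fg; U -> g; U -> gfg; W -> Uf; W -> g.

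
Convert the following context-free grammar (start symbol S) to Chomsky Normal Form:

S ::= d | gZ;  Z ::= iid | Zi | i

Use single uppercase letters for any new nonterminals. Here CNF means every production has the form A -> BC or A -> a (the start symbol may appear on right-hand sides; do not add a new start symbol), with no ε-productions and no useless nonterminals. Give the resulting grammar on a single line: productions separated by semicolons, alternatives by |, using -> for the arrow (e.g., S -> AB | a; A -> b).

No ε-productions.
No unit productions to eliminate.
TERM: introduce C -> d, A -> g, B -> i and substitute in every rule of length ≥2.
BIN: Z -> BBC becomes Z -> BD, D -> BC.

S -> d | AZ; A -> g; B -> i; C -> d; D -> BC; Z -> i | BD | ZB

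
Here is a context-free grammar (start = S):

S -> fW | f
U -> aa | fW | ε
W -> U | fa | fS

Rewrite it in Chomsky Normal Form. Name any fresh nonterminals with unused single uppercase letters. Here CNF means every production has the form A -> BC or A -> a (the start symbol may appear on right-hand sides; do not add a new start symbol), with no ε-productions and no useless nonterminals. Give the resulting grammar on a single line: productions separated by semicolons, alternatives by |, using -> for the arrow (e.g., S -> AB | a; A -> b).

S -> f | AW; A -> f; B -> a; W -> f | AB | AS | AW | BB

Nullable: {U, W}; after ε-elimination: S -> f | fW; U -> f | aa | fW; W -> U | fS | fa.
After unit-elimination: S -> f | fW; U -> f | aa | fW; W -> f | aa | fS | fW | fa.
TERM: introduce B -> a, A -> f and substitute in every rule of length ≥2.
Drop unreachable/unproductive: U.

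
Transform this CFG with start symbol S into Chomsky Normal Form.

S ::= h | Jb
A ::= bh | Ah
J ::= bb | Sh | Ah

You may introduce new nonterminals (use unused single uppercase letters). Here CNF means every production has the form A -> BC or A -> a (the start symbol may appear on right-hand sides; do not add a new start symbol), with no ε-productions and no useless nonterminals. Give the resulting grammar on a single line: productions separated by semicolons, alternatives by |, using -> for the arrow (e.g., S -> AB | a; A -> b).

S -> h | JC; A -> AB | CB; B -> h; C -> b; J -> AB | CC | SB

No ε-productions.
No unit productions to eliminate.
TERM: introduce C -> b, B -> h and substitute in every rule of length ≥2.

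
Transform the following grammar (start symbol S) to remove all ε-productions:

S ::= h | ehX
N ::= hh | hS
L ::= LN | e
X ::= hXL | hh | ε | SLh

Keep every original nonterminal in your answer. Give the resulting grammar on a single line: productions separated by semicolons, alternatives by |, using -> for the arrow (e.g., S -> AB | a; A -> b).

S -> h | eh | ehX; L -> e | LN; N -> hS | hh; X -> hL | hh | SLh | hXL

Nullable set: {X}.
S -> ehX: X nullable, giving eh | ehX.
Drop X -> ε.
X -> hXL: X nullable, giving hL | hXL.
Unchanged (no nullable symbols): S -> h; L -> LN; L -> e; N -> hS; N -> hh; X -> SLh; X -> hh.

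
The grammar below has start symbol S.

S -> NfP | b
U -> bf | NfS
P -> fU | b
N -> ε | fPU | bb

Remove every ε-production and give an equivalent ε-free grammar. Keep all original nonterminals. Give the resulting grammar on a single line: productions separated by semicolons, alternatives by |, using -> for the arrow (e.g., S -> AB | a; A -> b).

Nullable set: {N}.
S -> NfP: N nullable, giving NfP | fP.
Drop N -> ε.
U -> NfS: N nullable, giving NfS | fS.
Unchanged (no nullable symbols): S -> b; N -> bb; N -> fPU; P -> b; P -> fU; U -> bf.

S -> b | fP | NfP; N -> bb | fPU; P -> b | fU; U -> bf | fS | NfS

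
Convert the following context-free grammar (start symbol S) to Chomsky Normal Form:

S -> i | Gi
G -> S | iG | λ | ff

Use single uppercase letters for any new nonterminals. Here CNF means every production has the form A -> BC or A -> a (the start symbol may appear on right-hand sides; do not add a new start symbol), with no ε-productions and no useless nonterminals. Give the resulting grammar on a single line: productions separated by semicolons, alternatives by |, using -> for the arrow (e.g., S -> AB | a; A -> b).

Nullable: {G}; after ε-elimination: S -> i | Gi; G -> S | i | ff | iG.
After unit-elimination: S -> i | Gi; G -> i | Gi | ff | iG.
TERM: introduce B -> f, A -> i and substitute in every rule of length ≥2.

S -> i | GA; A -> i; B -> f; G -> i | AG | BB | GA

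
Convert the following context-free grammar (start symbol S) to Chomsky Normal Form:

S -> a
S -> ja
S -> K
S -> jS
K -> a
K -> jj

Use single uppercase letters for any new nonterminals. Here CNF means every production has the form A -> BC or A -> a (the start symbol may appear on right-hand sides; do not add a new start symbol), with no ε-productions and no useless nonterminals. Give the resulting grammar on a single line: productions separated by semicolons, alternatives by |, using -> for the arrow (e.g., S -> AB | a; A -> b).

S -> a | AA | AB | AS; A -> j; B -> a

No ε-productions.
After unit-elimination: S -> a | jS | ja | jj; K -> a | jj.
TERM: introduce B -> a, A -> j and substitute in every rule of length ≥2.
Drop unreachable/unproductive: K.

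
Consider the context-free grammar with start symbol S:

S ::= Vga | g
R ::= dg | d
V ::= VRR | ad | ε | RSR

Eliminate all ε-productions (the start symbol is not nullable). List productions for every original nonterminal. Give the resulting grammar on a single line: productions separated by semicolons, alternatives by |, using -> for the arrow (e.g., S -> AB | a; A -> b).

S -> g | ga | Vga; R -> d | dg; V -> RR | ad | RSR | VRR

Nullable set: {V}.
S -> Vga: V nullable, giving Vga | ga.
Drop V -> ε.
V -> VRR: V nullable, giving RR | VRR.
Unchanged (no nullable symbols): S -> g; R -> d; R -> dg; V -> RSR; V -> ad.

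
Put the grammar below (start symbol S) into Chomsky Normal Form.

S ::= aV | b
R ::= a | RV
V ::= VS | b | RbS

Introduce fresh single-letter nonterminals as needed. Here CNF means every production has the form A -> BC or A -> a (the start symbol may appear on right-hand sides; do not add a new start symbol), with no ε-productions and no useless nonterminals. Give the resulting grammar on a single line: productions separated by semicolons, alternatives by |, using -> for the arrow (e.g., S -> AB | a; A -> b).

No ε-productions.
No unit productions to eliminate.
TERM: introduce A -> a, B -> b and substitute in every rule of length ≥2.
BIN: V -> RBS becomes V -> RC, C -> BS.

S -> b | AV; A -> a; B -> b; C -> BS; R -> a | RV; V -> b | RC | VS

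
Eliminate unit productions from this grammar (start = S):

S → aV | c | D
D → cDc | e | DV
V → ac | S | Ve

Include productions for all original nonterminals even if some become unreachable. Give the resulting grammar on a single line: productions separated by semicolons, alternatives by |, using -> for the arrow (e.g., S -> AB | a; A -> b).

Unit productions: S->D, V->S.
Unit pairs (A ⇒* B via units): (S,D), (V,D), (V,S).
S: inherits non-unit rules of {D, S} → DV | aV | c | cDc | e.
D: inherits non-unit rules of {D} → DV | cDc | e.
V: inherits non-unit rules of {D, S, V} → DV | Ve | aV | ac | c | cDc | e.

S -> c | e | DV | aV | cDc; D -> e | DV | cDc; V -> c | e | DV | Ve | aV | ac | cDc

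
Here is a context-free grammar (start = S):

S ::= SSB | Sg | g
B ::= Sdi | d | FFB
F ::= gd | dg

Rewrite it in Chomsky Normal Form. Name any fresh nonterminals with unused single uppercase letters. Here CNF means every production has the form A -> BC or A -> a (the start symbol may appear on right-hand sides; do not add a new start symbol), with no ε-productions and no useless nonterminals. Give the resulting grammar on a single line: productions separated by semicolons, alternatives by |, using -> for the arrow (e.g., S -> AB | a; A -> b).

No ε-productions.
No unit productions to eliminate.
TERM: introduce A -> d, D -> g, C -> i and substitute in every rule of length ≥2.
BIN: B -> FFB becomes B -> FE, E -> FB; B -> SAC becomes B -> SG, G -> AC; S -> SSB becomes S -> SH, H -> SB.

S -> g | SD | SH; A -> d; B -> d | FE | SG; C -> i; D -> g; E -> FB; F -> AD | DA; G -> AC; H -> SB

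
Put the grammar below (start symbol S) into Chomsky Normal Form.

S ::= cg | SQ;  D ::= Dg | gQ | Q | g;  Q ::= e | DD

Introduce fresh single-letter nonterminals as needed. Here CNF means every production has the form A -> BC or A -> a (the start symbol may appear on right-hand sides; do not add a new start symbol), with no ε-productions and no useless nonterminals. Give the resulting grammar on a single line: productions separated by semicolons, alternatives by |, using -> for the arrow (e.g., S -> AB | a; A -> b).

No ε-productions.
After unit-elimination: S -> SQ | cg; D -> e | g | DD | Dg | gQ; Q -> e | DD.
TERM: introduce B -> c, A -> g and substitute in every rule of length ≥2.

S -> BA | SQ; A -> g; B -> c; D -> e | g | AQ | DA | DD; Q -> e | DD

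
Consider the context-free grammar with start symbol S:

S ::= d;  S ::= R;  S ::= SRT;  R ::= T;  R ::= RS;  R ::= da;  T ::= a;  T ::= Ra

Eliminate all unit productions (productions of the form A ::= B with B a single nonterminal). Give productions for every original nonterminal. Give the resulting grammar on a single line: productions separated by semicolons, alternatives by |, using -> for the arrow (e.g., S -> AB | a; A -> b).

Unit productions: R->T, S->R.
Unit pairs (A ⇒* B via units): (R,T), (S,R), (S,T).
S: inherits non-unit rules of {R, S, T} → RS | Ra | SRT | a | d | da.
R: inherits non-unit rules of {R, T} → RS | Ra | a | da.
T: inherits non-unit rules of {T} → Ra | a.

S -> a | d | RS | Ra | da | SRT; R -> a | RS | Ra | da; T -> a | Ra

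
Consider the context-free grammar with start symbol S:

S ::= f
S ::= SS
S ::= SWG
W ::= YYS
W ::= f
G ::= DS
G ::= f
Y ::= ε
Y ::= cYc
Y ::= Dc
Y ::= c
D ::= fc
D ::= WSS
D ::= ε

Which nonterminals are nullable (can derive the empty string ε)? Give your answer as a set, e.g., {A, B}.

Directly nullable (have an ε-rule): {D, Y}.
Not nullable: G, S, W — each has a terminal in every rule's right-hand side or depends on a non-nullable symbol.

{D, Y}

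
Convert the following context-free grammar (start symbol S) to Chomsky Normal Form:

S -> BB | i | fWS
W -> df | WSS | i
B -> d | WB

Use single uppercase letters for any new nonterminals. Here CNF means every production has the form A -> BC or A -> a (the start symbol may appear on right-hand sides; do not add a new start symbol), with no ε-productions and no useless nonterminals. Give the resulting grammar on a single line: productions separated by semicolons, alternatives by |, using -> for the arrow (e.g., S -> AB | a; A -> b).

S -> i | AD | BB; A -> f; B -> d | WB; C -> d; D -> WS; E -> SS; W -> i | CA | WE

No ε-productions.
No unit productions to eliminate.
TERM: introduce C -> d, A -> f and substitute in every rule of length ≥2.
BIN: S -> AWS becomes S -> AD, D -> WS; W -> WSS becomes W -> WE, E -> SS.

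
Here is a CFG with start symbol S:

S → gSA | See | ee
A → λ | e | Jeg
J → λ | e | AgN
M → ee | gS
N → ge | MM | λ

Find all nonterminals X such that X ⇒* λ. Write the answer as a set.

{A, J, N}

Directly nullable (have an ε-rule): {A, J, N}.
Not nullable: M, S — each has a terminal in every rule's right-hand side or depends on a non-nullable symbol.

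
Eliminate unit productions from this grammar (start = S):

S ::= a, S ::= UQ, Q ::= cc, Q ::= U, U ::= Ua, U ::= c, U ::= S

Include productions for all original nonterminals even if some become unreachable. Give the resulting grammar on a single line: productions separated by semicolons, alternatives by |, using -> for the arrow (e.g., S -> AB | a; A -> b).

S -> a | UQ; Q -> a | c | UQ | Ua | cc; U -> a | c | UQ | Ua

Unit productions: Q->U, U->S.
Unit pairs (A ⇒* B via units): (Q,S), (Q,U), (U,S).
S: inherits non-unit rules of {S} → UQ | a.
Q: inherits non-unit rules of {Q, S, U} → UQ | Ua | a | c | cc.
U: inherits non-unit rules of {S, U} → UQ | Ua | a | c.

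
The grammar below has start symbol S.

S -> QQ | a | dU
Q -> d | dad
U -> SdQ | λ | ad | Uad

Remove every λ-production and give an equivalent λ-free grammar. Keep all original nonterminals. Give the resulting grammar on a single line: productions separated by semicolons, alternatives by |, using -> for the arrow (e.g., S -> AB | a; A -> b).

Nullable set: {U}.
S -> dU: U nullable, giving d | dU.
Drop U -> λ.
U -> Uad: U nullable, giving Uad | ad.
Unchanged (no nullable symbols): S -> QQ; S -> a; Q -> d; Q -> dad; U -> SdQ; U -> ad.

S -> a | d | QQ | dU; Q -> d | dad; U -> ad | SdQ | Uad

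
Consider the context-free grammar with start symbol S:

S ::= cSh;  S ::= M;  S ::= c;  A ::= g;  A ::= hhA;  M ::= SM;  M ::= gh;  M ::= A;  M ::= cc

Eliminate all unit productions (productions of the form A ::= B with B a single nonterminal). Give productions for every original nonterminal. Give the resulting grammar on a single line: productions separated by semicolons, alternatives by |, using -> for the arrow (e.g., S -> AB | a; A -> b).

S -> c | g | SM | cc | gh | cSh | hhA; A -> g | hhA; M -> g | SM | cc | gh | hhA

Unit productions: M->A, S->M.
Unit pairs (A ⇒* B via units): (M,A), (S,A), (S,M).
S: inherits non-unit rules of {A, M, S} → SM | c | cSh | cc | g | gh | hhA.
A: inherits non-unit rules of {A} → g | hhA.
M: inherits non-unit rules of {A, M} → SM | cc | g | gh | hhA.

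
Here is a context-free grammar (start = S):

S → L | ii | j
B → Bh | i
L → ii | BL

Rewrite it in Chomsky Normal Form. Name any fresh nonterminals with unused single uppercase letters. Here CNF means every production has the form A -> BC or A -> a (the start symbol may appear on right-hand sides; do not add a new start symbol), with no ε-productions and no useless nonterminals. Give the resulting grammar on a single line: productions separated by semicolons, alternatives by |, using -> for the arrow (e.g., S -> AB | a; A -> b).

S -> j | BL | CC; A -> h; B -> i | BA; C -> i; L -> BL | CC

No ε-productions.
After unit-elimination: S -> j | BL | ii; B -> i | Bh; L -> BL | ii.
TERM: introduce A -> h, C -> i and substitute in every rule of length ≥2.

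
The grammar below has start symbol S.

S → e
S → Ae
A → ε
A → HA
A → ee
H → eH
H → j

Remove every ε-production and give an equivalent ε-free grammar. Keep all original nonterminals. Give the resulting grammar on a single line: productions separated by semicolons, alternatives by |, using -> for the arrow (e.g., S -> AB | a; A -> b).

Nullable set: {A}.
S -> Ae: A nullable, giving Ae | e.
Drop A -> ε.
A -> HA: A nullable, giving H | HA.
Unchanged (no nullable symbols): S -> e; A -> ee; H -> eH; H -> j.

S -> e | Ae; A -> H | HA | ee; H -> j | eH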